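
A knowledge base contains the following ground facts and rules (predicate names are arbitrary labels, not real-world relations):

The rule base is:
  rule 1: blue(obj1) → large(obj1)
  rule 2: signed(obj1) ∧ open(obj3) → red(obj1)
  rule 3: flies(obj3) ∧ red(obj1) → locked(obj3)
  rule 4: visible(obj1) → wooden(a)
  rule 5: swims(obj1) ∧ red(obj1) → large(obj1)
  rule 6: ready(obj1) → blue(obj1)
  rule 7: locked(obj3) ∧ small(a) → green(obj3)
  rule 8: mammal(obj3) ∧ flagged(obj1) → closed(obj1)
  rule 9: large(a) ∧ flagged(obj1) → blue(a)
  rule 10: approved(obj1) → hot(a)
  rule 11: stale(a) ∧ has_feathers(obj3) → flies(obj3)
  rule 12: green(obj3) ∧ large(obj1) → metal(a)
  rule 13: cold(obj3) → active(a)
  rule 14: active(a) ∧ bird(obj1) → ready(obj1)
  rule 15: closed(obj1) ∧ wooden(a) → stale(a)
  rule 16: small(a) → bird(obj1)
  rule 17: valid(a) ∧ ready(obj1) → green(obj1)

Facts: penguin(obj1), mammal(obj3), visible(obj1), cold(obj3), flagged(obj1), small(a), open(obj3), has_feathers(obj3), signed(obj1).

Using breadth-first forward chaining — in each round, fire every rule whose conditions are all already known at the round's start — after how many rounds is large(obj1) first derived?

4

Round 1: rule 2 [signed(obj1) ∧ open(obj3) → red(obj1)]; rule 4 [visible(obj1) → wooden(a)]; rule 8 [mammal(obj3) ∧ flagged(obj1) → closed(obj1)]; rule 13 [cold(obj3) → active(a)]; rule 16 [small(a) → bird(obj1)]. Adds red(obj1), wooden(a), closed(obj1), active(a), bird(obj1).
Round 2: rule 14 [active(a) ∧ bird(obj1) → ready(obj1)]; rule 15 [closed(obj1) ∧ wooden(a) → stale(a)]. Adds ready(obj1), stale(a).
Round 3: rule 6 [ready(obj1) → blue(obj1)]; rule 11 [stale(a) ∧ has_feathers(obj3) → flies(obj3)]. Adds blue(obj1), flies(obj3).
Round 4: rule 1 [blue(obj1) → large(obj1)]; rule 3 [flies(obj3) ∧ red(obj1) → locked(obj3)]. Adds large(obj1), locked(obj3).
large(obj1) first appears in round 4.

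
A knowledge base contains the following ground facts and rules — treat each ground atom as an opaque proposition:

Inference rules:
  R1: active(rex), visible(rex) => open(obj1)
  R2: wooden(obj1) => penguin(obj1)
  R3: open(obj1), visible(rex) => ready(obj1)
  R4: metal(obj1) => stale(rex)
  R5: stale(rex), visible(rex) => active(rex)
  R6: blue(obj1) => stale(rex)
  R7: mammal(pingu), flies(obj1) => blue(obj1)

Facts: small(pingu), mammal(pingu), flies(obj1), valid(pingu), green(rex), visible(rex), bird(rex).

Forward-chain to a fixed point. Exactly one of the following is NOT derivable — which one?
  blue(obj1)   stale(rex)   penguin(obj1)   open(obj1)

Round 1 fires R7, giving blue(obj1).
Round 2 fires R6, giving stale(rex).
Round 3 fires R5, giving active(rex).
Round 4 fires R1, giving open(obj1).
Round 5 fires R3, giving ready(obj1).
Derived: stale(rex) (round 2), blue(obj1) (round 1), open(obj1) (round 4). penguin(obj1) never appears in any round.

penguin(obj1)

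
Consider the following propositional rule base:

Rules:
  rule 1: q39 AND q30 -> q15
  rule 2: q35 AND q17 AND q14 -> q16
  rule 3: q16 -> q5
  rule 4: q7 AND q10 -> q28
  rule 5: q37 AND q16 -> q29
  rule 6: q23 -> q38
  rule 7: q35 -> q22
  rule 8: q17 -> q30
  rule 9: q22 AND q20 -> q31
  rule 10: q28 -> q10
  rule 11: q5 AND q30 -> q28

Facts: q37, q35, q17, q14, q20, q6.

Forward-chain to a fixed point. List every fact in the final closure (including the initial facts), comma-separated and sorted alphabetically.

q10, q14, q16, q17, q20, q22, q28, q29, q30, q31, q35, q37, q5, q6

Round 1 — rule 2, rule 7, rule 8, derive q16, q22, q30.
Round 2 — rule 3, rule 5, rule 9, derive q5, q29, q31.
Round 3 — rule 11, derive q28.
Round 4 — rule 10, derive q10.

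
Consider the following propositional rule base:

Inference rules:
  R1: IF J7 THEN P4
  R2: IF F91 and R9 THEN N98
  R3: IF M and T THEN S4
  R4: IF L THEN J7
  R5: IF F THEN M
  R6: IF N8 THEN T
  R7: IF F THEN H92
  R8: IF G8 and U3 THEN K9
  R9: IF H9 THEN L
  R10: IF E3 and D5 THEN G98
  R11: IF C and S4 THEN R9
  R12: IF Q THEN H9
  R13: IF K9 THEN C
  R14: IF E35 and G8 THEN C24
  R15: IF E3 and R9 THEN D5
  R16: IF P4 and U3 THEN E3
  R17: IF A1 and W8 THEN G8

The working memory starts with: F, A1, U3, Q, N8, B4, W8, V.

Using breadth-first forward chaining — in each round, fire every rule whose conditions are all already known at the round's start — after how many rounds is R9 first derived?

4

[1] R5 [IF F THEN M]; R6 [IF N8 THEN T]; R7 [IF F THEN H92]; R12 [IF Q THEN H9]; R17 [IF A1 and W8 THEN G8]. ⇒ new: M, T, H92, H9, G8.
[2] R3 [IF M and T THEN S4]; R8 [IF G8 and U3 THEN K9]; R9 [IF H9 THEN L]. ⇒ new: S4, K9, L.
[3] R4 [IF L THEN J7]; R13 [IF K9 THEN C]. ⇒ new: J7, C.
[4] R1 [IF J7 THEN P4]; R11 [IF C and S4 THEN R9]. ⇒ new: P4, R9.
R9 first appears in round 4.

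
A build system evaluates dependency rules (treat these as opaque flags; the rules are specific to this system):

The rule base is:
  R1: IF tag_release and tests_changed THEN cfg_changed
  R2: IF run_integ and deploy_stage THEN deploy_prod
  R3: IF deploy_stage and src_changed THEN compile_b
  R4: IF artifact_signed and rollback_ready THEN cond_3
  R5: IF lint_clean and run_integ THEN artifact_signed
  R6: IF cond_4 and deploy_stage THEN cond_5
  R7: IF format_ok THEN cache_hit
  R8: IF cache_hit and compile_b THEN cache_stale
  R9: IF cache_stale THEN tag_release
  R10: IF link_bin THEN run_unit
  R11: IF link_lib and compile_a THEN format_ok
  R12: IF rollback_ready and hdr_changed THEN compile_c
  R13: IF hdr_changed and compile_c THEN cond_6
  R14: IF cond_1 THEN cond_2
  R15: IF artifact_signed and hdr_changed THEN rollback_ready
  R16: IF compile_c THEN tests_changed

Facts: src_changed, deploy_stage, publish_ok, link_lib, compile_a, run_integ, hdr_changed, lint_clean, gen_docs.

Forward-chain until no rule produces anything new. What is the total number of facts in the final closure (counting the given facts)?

Round 1 fires R2, R3, R5, R11, giving deploy_prod, compile_b, artifact_signed, format_ok.
Round 2 fires R7, R15, giving cache_hit, rollback_ready.
Round 3 fires R4, R8, R12, giving cond_3, cache_stale, compile_c.
Round 4 fires R9, R13, R16, giving tag_release, cond_6, tests_changed.
Round 5 fires R1, giving cfg_changed.
Closure: {artifact_signed, cache_hit, cache_stale, cfg_changed, compile_a, compile_b, compile_c, cond_3, cond_6, deploy_prod, deploy_stage, format_ok, gen_docs, hdr_changed, link_lib, lint_clean, publish_ok, rollback_ready, run_integ, src_changed, tag_release, tests_changed} — 22 facts.

22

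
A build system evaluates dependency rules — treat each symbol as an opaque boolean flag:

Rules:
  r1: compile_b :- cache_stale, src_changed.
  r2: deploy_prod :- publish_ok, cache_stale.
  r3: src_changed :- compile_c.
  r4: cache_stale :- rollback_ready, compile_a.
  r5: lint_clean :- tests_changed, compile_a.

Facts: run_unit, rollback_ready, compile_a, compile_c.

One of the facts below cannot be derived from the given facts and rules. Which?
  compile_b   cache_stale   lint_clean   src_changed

lint_clean

Round 1 fires r3, r4, giving src_changed, cache_stale.
Round 2 fires r1, giving compile_b.
Derived: cache_stale (round 1), src_changed (round 1), compile_b (round 2). lint_clean never appears in any round.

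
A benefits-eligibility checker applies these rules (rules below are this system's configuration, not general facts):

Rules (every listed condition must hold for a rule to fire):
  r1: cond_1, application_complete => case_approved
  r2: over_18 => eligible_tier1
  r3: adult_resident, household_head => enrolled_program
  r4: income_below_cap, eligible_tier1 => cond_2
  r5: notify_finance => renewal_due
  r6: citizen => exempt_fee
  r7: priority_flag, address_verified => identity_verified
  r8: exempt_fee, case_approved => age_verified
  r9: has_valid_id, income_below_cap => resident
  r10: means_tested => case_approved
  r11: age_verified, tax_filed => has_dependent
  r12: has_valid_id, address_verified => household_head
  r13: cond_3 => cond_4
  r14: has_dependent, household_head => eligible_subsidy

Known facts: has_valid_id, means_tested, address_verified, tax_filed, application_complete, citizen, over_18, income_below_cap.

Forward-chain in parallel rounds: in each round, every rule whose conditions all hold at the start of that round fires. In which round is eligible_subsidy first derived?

4

Round 1 fires r2, r6, r9, r10, r12, giving eligible_tier1, exempt_fee, resident, case_approved, household_head.
Round 2 fires r4, r8, giving cond_2, age_verified.
Round 3 fires r11, giving has_dependent.
Round 4 fires r14, giving eligible_subsidy.
eligible_subsidy first appears in round 4.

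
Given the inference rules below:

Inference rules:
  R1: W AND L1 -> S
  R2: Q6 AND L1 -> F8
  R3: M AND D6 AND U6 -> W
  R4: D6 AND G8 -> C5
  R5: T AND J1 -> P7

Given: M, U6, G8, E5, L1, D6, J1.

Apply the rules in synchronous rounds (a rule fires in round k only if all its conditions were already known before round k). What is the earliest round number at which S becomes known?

Round 1 — R3, R4, derive W, C5.
Round 2 — R1, derive S.
S first appears in round 2.

2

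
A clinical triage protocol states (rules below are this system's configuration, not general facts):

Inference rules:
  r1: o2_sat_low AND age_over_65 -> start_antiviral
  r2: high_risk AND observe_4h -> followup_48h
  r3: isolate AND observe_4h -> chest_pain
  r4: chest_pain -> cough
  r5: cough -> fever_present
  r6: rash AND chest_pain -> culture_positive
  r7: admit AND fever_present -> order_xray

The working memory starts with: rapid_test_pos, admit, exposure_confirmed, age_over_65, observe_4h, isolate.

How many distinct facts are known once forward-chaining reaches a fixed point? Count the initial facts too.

Round 1: r3 [isolate AND observe_4h -> chest_pain]. New: chest_pain.
Round 2: r4 [chest_pain -> cough]. New: cough.
Round 3: r5 [cough -> fever_present]. New: fever_present.
Round 4: r7 [admit AND fever_present -> order_xray]. New: order_xray.
Closure: {admit, age_over_65, chest_pain, cough, exposure_confirmed, fever_present, isolate, observe_4h, order_xray, rapid_test_pos} — 10 facts.

10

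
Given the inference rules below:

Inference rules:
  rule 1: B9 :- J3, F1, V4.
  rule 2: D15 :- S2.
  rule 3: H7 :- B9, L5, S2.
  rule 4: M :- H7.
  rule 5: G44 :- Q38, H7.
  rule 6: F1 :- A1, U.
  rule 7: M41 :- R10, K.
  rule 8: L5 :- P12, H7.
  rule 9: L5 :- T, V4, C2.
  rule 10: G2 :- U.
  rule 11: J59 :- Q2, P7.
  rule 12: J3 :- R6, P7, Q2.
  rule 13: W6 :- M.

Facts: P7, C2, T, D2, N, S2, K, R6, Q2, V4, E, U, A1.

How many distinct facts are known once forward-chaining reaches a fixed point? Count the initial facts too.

Round 1: rule 2 [D15 :- S2.]; rule 6 [F1 :- A1, U.]; rule 9 [L5 :- T, V4, C2.]; rule 10 [G2 :- U.]; rule 11 [J59 :- Q2, P7.]; rule 12 [J3 :- R6, P7, Q2.]. New: D15, F1, L5, G2, J59, J3.
Round 2: rule 1 [B9 :- J3, F1, V4.]. New: B9.
Round 3: rule 3 [H7 :- B9, L5, S2.]. New: H7.
Round 4: rule 4 [M :- H7.]. New: M.
Round 5: rule 13 [W6 :- M.]. New: W6.
Closure: {A1, B9, C2, D15, D2, E, F1, G2, H7, J3, J59, K, L5, M, N, P7, Q2, R6, S2, T, U, V4, W6} — 23 facts.

23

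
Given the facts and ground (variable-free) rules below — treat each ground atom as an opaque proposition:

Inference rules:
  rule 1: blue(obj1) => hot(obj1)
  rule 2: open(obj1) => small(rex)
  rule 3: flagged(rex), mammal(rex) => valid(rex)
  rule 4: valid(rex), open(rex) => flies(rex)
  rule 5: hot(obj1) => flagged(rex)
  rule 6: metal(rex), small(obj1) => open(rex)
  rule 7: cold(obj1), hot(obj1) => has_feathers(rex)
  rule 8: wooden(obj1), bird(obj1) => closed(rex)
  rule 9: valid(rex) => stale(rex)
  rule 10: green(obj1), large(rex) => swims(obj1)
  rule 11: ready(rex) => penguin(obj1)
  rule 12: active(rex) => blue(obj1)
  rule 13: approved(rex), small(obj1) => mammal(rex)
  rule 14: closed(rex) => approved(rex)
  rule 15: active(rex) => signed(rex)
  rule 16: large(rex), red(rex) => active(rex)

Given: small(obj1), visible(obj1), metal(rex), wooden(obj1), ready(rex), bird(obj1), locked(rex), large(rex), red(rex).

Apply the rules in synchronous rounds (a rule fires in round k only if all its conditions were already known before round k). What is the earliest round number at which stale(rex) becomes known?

Round 1 — rule 6, rule 8, rule 11, rule 16, derive open(rex), closed(rex), penguin(obj1), active(rex).
Round 2 — rule 12, rule 14, rule 15, derive blue(obj1), approved(rex), signed(rex).
Round 3 — rule 1, rule 13, derive hot(obj1), mammal(rex).
Round 4 — rule 5, derive flagged(rex).
Round 5 — rule 3, derive valid(rex).
Round 6 — rule 4, rule 9, derive flies(rex), stale(rex).
stale(rex) first appears in round 6.

6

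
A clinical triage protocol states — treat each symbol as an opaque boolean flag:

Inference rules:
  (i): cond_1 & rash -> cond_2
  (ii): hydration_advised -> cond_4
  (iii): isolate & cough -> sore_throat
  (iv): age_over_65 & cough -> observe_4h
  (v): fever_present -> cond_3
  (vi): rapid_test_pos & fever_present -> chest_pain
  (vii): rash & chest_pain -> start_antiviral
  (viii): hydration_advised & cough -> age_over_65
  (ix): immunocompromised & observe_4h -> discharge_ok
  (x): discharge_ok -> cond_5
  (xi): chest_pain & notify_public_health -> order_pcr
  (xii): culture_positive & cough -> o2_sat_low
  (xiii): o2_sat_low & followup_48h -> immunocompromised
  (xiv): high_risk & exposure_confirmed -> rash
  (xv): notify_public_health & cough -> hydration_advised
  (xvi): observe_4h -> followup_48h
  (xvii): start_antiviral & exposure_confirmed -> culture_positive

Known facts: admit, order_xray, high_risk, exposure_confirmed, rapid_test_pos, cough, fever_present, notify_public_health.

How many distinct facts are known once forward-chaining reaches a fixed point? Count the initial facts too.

23

Round 1 fires (v), (vi), (xiv), (xv), giving cond_3, chest_pain, rash, hydration_advised.
Round 2 fires (ii), (vii), (viii), (xi), giving cond_4, start_antiviral, age_over_65, order_pcr.
Round 3 fires (iv), (xvii), giving observe_4h, culture_positive.
Round 4 fires (xii), (xvi), giving o2_sat_low, followup_48h.
Round 5 fires (xiii), giving immunocompromised.
Round 6 fires (ix), giving discharge_ok.
Round 7 fires (x), giving cond_5.
Closure: {admit, age_over_65, chest_pain, cond_3, cond_4, cond_5, cough, culture_positive, discharge_ok, exposure_confirmed, fever_present, followup_48h, high_risk, hydration_advised, immunocompromised, notify_public_health, o2_sat_low, observe_4h, order_pcr, order_xray, rapid_test_pos, rash, start_antiviral} — 23 facts.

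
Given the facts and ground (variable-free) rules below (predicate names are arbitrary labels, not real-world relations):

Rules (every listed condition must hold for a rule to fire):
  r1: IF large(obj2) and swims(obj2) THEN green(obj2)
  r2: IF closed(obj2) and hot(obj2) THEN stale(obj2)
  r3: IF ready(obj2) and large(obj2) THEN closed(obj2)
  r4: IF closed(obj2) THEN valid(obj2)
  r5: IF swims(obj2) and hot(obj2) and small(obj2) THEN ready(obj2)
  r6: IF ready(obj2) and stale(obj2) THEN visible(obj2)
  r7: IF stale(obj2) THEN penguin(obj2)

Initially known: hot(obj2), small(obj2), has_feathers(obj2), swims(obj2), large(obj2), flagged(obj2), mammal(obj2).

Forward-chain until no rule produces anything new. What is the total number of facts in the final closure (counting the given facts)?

14

Round 1: r1 [IF large(obj2) and swims(obj2) THEN green(obj2)]; r5 [IF swims(obj2) and hot(obj2) and small(obj2) THEN ready(obj2)]. New: green(obj2), ready(obj2).
Round 2: r3 [IF ready(obj2) and large(obj2) THEN closed(obj2)]. New: closed(obj2).
Round 3: r2 [IF closed(obj2) and hot(obj2) THEN stale(obj2)]; r4 [IF closed(obj2) THEN valid(obj2)]. New: stale(obj2), valid(obj2).
Round 4: r6 [IF ready(obj2) and stale(obj2) THEN visible(obj2)]; r7 [IF stale(obj2) THEN penguin(obj2)]. New: visible(obj2), penguin(obj2).
Closure: {closed(obj2), flagged(obj2), green(obj2), has_feathers(obj2), hot(obj2), large(obj2), mammal(obj2), penguin(obj2), ready(obj2), small(obj2), stale(obj2), swims(obj2), valid(obj2), visible(obj2)} — 14 facts.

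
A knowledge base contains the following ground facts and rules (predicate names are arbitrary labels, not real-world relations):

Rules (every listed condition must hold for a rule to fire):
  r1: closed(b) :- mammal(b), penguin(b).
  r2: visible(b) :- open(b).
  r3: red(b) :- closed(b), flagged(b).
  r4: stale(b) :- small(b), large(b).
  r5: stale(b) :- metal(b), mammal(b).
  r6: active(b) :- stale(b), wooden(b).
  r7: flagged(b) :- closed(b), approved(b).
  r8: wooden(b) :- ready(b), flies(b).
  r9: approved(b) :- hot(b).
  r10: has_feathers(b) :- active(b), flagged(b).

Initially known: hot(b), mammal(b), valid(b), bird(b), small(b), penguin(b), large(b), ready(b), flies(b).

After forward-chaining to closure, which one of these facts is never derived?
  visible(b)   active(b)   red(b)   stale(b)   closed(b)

visible(b)

Round 1: r1 [closed(b) :- mammal(b), penguin(b).]; r4 [stale(b) :- small(b), large(b).]; r8 [wooden(b) :- ready(b), flies(b).]; r9 [approved(b) :- hot(b).]. Adds closed(b), stale(b), wooden(b), approved(b).
Round 2: r6 [active(b) :- stale(b), wooden(b).]; r7 [flagged(b) :- closed(b), approved(b).]. Adds active(b), flagged(b).
Round 3: r3 [red(b) :- closed(b), flagged(b).]; r10 [has_feathers(b) :- active(b), flagged(b).]. Adds red(b), has_feathers(b).
Derived: stale(b) (round 1), red(b) (round 3), active(b) (round 2), closed(b) (round 1). visible(b) never appears in any round.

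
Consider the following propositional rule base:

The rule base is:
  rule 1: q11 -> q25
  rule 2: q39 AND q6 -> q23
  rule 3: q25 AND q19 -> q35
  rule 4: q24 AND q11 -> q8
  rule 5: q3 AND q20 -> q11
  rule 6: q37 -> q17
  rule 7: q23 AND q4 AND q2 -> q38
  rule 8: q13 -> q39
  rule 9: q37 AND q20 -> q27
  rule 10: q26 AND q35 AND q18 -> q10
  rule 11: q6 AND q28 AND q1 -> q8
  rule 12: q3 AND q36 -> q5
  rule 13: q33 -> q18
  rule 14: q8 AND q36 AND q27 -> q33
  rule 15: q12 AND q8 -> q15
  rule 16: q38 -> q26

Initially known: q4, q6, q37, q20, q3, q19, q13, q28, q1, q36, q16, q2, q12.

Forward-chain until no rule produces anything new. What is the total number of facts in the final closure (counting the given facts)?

[1] rule 5 [q3 AND q20 -> q11]; rule 6 [q37 -> q17]; rule 8 [q13 -> q39]; rule 9 [q37 AND q20 -> q27]; rule 11 [q6 AND q28 AND q1 -> q8]; rule 12 [q3 AND q36 -> q5]. ⇒ new: q11, q17, q39, q27, q8, q5.
[2] rule 1 [q11 -> q25]; rule 2 [q39 AND q6 -> q23]; rule 14 [q8 AND q36 AND q27 -> q33]; rule 15 [q12 AND q8 -> q15]. ⇒ new: q25, q23, q33, q15.
[3] rule 3 [q25 AND q19 -> q35]; rule 7 [q23 AND q4 AND q2 -> q38]; rule 13 [q33 -> q18]. ⇒ new: q35, q38, q18.
[4] rule 16 [q38 -> q26]. ⇒ new: q26.
[5] rule 10 [q26 AND q35 AND q18 -> q10]. ⇒ new: q10.
Closure: {q1, q10, q11, q12, q13, q15, q16, q17, q18, q19, q2, q20, q23, q25, q26, q27, q28, q3, q33, q35, q36, q37, q38, q39, q4, q5, q6, q8} — 28 facts.

28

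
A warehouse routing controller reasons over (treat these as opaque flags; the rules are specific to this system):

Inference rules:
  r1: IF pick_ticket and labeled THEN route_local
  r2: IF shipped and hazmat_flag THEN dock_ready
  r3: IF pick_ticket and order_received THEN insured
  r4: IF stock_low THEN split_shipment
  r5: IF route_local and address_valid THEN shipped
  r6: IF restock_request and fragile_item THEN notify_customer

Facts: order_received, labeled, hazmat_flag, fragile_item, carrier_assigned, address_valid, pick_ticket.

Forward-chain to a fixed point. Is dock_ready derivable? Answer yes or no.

Round 1: r1 [IF pick_ticket and labeled THEN route_local]; r3 [IF pick_ticket and order_received THEN insured]. New: route_local, insured.
Round 2: r5 [IF route_local and address_valid THEN shipped]. New: shipped.
Round 3: r2 [IF shipped and hazmat_flag THEN dock_ready]. New: dock_ready.
dock_ready appears in round 3, so it is derivable.

yes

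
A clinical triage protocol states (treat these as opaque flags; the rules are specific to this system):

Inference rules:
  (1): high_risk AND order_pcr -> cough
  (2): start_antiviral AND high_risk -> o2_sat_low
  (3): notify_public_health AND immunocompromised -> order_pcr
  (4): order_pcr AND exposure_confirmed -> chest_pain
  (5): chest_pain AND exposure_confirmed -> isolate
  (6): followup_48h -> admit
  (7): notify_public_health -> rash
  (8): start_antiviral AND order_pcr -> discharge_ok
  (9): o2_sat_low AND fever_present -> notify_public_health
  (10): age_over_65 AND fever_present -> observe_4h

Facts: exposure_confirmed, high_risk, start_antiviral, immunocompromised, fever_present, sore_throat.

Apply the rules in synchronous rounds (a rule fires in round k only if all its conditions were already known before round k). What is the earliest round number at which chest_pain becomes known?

4

Round 1 fires (2), giving o2_sat_low.
Round 2 fires (9), giving notify_public_health.
Round 3 fires (3), (7), giving order_pcr, rash.
Round 4 fires (1), (4), (8), giving cough, chest_pain, discharge_ok.
chest_pain first appears in round 4.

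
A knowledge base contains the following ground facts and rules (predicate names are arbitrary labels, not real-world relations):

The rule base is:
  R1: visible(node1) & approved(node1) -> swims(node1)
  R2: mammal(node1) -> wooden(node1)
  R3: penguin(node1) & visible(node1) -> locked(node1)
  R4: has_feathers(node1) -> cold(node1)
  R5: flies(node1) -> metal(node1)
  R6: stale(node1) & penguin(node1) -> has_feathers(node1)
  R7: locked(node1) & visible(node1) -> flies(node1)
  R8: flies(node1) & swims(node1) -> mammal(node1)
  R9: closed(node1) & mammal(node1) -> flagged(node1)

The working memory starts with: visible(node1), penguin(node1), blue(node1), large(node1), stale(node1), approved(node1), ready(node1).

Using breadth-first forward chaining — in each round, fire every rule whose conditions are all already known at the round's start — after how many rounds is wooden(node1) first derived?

[1] R1 [visible(node1) & approved(node1) -> swims(node1)]; R3 [penguin(node1) & visible(node1) -> locked(node1)]; R6 [stale(node1) & penguin(node1) -> has_feathers(node1)]. ⇒ new: swims(node1), locked(node1), has_feathers(node1).
[2] R4 [has_feathers(node1) -> cold(node1)]; R7 [locked(node1) & visible(node1) -> flies(node1)]. ⇒ new: cold(node1), flies(node1).
[3] R5 [flies(node1) -> metal(node1)]; R8 [flies(node1) & swims(node1) -> mammal(node1)]. ⇒ new: metal(node1), mammal(node1).
[4] R2 [mammal(node1) -> wooden(node1)]. ⇒ new: wooden(node1).
wooden(node1) first appears in round 4.

4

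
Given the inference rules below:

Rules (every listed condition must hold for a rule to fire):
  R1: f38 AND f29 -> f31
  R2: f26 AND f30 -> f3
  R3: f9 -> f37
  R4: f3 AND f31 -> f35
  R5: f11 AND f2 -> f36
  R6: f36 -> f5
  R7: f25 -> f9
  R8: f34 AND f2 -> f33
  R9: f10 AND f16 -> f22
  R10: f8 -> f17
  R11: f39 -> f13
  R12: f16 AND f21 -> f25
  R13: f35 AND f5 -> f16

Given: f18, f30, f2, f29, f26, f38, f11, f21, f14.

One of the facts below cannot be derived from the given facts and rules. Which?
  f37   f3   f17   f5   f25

f17

Round 1: R1 [f38 AND f29 -> f31]; R2 [f26 AND f30 -> f3]; R5 [f11 AND f2 -> f36]. New: f31, f3, f36.
Round 2: R4 [f3 AND f31 -> f35]; R6 [f36 -> f5]. New: f35, f5.
Round 3: R13 [f35 AND f5 -> f16]. New: f16.
Round 4: R12 [f16 AND f21 -> f25]. New: f25.
Round 5: R7 [f25 -> f9]. New: f9.
Round 6: R3 [f9 -> f37]. New: f37.
Derived: f3 (round 1), f5 (round 2), f25 (round 4), f37 (round 6). f17 never appears in any round.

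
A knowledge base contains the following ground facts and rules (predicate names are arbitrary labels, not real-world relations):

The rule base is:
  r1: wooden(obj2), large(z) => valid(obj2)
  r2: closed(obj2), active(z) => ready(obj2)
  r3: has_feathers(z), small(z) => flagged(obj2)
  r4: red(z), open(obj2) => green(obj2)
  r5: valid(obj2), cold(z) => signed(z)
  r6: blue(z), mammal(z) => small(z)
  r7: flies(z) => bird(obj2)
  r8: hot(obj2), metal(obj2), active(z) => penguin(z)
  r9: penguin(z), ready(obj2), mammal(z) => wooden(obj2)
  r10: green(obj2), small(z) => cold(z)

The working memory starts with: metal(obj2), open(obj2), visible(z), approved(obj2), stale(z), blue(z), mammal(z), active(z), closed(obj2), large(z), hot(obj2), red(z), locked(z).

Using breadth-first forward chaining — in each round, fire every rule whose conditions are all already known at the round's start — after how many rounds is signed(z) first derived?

4

[1] r2 [closed(obj2), active(z) => ready(obj2)]; r4 [red(z), open(obj2) => green(obj2)]; r6 [blue(z), mammal(z) => small(z)]; r8 [hot(obj2), metal(obj2), active(z) => penguin(z)]. ⇒ new: ready(obj2), green(obj2), small(z), penguin(z).
[2] r9 [penguin(z), ready(obj2), mammal(z) => wooden(obj2)]; r10 [green(obj2), small(z) => cold(z)]. ⇒ new: wooden(obj2), cold(z).
[3] r1 [wooden(obj2), large(z) => valid(obj2)]. ⇒ new: valid(obj2).
[4] r5 [valid(obj2), cold(z) => signed(z)]. ⇒ new: signed(z).
signed(z) first appears in round 4.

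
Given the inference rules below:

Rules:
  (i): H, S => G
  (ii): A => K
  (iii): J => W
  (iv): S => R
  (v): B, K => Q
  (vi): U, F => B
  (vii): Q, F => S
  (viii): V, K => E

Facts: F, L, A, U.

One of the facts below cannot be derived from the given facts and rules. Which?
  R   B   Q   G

G

Round 1 fires (ii), (vi), giving K, B.
Round 2 fires (v), giving Q.
Round 3 fires (vii), giving S.
Round 4 fires (iv), giving R.
Derived: B (round 1), R (round 4), Q (round 2). G never appears in any round.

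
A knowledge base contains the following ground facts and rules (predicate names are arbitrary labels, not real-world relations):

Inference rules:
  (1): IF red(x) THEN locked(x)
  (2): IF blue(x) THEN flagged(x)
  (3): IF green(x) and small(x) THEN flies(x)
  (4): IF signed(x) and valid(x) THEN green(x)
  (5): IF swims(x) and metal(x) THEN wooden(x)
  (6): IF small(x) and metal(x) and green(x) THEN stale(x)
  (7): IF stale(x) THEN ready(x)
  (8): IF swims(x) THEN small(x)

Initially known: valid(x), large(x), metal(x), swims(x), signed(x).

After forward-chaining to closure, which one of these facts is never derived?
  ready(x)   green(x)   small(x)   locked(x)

Round 1: (4) [IF signed(x) and valid(x) THEN green(x)]; (5) [IF swims(x) and metal(x) THEN wooden(x)]; (8) [IF swims(x) THEN small(x)]. Adds green(x), wooden(x), small(x).
Round 2: (3) [IF green(x) and small(x) THEN flies(x)]; (6) [IF small(x) and metal(x) and green(x) THEN stale(x)]. Adds flies(x), stale(x).
Round 3: (7) [IF stale(x) THEN ready(x)]. Adds ready(x).
Derived: green(x) (round 1), small(x) (round 1), ready(x) (round 3). locked(x) never appears in any round.

locked(x)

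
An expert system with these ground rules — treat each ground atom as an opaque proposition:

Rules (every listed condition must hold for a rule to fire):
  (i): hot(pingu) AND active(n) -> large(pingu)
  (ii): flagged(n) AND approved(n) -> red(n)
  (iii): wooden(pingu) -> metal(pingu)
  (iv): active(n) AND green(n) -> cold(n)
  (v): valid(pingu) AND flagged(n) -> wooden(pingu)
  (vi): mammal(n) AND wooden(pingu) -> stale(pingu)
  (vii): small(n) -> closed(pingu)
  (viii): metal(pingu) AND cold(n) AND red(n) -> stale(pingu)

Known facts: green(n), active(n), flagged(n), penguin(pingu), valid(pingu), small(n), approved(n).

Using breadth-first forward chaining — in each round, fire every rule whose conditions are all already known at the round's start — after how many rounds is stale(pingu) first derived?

3

Round 1: (ii) [flagged(n) AND approved(n) -> red(n)]; (iv) [active(n) AND green(n) -> cold(n)]; (v) [valid(pingu) AND flagged(n) -> wooden(pingu)]; (vii) [small(n) -> closed(pingu)]. New: red(n), cold(n), wooden(pingu), closed(pingu).
Round 2: (iii) [wooden(pingu) -> metal(pingu)]. New: metal(pingu).
Round 3: (viii) [metal(pingu) AND cold(n) AND red(n) -> stale(pingu)]. New: stale(pingu).
stale(pingu) first appears in round 3.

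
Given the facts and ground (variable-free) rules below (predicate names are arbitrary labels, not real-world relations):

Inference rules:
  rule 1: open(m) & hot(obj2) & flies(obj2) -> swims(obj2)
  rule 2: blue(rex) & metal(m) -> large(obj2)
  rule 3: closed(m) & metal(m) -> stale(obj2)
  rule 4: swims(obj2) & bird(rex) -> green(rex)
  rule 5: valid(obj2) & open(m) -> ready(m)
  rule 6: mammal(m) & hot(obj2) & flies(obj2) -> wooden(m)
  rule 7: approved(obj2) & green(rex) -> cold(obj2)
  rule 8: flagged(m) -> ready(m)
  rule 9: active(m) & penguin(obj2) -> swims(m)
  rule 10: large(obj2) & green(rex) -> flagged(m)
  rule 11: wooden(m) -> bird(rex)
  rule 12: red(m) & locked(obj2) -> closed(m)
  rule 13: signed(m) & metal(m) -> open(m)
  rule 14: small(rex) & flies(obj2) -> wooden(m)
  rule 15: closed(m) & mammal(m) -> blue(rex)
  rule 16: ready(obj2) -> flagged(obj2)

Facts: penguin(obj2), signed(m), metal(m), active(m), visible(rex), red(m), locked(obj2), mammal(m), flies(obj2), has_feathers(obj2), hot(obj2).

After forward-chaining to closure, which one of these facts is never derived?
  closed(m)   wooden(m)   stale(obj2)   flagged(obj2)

flagged(obj2)

Round 1 fires rule 6, rule 9, rule 12, rule 13, giving wooden(m), swims(m), closed(m), open(m).
Round 2 fires rule 1, rule 3, rule 11, rule 15, giving swims(obj2), stale(obj2), bird(rex), blue(rex).
Round 3 fires rule 2, rule 4, giving large(obj2), green(rex).
Round 4 fires rule 10, giving flagged(m).
Round 5 fires rule 8, giving ready(m).
Derived: wooden(m) (round 1), stale(obj2) (round 2), closed(m) (round 1). flagged(obj2) never appears in any round.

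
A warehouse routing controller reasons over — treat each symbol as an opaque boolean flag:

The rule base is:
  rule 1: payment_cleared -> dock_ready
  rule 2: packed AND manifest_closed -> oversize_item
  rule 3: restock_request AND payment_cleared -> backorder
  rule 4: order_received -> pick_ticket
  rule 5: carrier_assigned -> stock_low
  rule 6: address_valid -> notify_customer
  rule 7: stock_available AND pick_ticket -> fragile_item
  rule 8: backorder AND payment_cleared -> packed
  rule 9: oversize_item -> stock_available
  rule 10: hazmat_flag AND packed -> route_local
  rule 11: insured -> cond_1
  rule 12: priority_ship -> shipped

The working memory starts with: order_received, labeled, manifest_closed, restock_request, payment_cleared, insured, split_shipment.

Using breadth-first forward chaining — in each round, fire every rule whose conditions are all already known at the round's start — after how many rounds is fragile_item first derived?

[1] rule 1 [payment_cleared -> dock_ready]; rule 3 [restock_request AND payment_cleared -> backorder]; rule 4 [order_received -> pick_ticket]; rule 11 [insured -> cond_1]. ⇒ new: dock_ready, backorder, pick_ticket, cond_1.
[2] rule 8 [backorder AND payment_cleared -> packed]. ⇒ new: packed.
[3] rule 2 [packed AND manifest_closed -> oversize_item]. ⇒ new: oversize_item.
[4] rule 9 [oversize_item -> stock_available]. ⇒ new: stock_available.
[5] rule 7 [stock_available AND pick_ticket -> fragile_item]. ⇒ new: fragile_item.
fragile_item first appears in round 5.

5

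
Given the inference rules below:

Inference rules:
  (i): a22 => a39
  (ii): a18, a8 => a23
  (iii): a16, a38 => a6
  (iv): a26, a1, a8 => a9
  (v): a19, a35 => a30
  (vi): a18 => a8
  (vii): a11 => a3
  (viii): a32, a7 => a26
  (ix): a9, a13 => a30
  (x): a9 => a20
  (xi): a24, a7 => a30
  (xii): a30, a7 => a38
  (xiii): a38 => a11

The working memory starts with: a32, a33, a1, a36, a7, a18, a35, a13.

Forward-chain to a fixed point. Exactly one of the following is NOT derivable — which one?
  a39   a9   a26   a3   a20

a39

Round 1 fires (vi), (viii), giving a8, a26.
Round 2 fires (ii), (iv), giving a23, a9.
Round 3 fires (ix), (x), giving a30, a20.
Round 4 fires (xii), giving a38.
Round 5 fires (xiii), giving a11.
Round 6 fires (vii), giving a3.
Derived: a20 (round 3), a9 (round 2), a26 (round 1), a3 (round 6). a39 never appears in any round.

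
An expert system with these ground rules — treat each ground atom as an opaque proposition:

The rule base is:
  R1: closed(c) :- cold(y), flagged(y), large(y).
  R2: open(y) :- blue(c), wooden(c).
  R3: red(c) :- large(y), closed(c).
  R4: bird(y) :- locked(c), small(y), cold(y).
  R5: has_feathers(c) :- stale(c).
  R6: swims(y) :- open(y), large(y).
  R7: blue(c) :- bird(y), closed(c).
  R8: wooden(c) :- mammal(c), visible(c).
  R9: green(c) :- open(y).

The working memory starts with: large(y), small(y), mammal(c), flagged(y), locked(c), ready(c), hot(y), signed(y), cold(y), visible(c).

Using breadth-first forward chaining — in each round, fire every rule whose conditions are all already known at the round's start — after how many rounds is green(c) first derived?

4

Round 1 — R1, R4, R8, derive closed(c), bird(y), wooden(c).
Round 2 — R3, R7, derive red(c), blue(c).
Round 3 — R2, derive open(y).
Round 4 — R6, R9, derive swims(y), green(c).
green(c) first appears in round 4.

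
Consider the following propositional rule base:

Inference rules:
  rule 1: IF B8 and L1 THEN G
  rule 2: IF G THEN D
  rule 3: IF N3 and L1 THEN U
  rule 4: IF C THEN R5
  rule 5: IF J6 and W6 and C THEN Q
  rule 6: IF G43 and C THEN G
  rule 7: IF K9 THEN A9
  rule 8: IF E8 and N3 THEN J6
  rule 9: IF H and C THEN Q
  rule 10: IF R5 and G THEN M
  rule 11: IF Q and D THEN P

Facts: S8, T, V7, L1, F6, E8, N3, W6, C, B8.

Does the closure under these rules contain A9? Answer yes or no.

no

Round 1: rule 1 [IF B8 and L1 THEN G]; rule 3 [IF N3 and L1 THEN U]; rule 4 [IF C THEN R5]; rule 8 [IF E8 and N3 THEN J6]. New: G, U, R5, J6.
Round 2: rule 2 [IF G THEN D]; rule 5 [IF J6 and W6 and C THEN Q]; rule 10 [IF R5 and G THEN M]. New: D, Q, M.
Round 3: rule 11 [IF Q and D THEN P]. New: P.
Fixed point reached. A9 is concluded only by rule 7; rule 7 needs K9 (never derived).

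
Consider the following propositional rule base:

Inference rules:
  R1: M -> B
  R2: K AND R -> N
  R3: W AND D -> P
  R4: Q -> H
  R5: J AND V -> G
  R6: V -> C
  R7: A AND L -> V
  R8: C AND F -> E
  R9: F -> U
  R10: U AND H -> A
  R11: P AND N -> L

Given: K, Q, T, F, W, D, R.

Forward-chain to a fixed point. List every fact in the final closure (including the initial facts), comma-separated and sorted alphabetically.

A, C, D, E, F, H, K, L, N, P, Q, R, T, U, V, W

[1] R2 [K AND R -> N]; R3 [W AND D -> P]; R4 [Q -> H]; R9 [F -> U]. ⇒ new: N, P, H, U.
[2] R10 [U AND H -> A]; R11 [P AND N -> L]. ⇒ new: A, L.
[3] R7 [A AND L -> V]. ⇒ new: V.
[4] R6 [V -> C]. ⇒ new: C.
[5] R8 [C AND F -> E]. ⇒ new: E.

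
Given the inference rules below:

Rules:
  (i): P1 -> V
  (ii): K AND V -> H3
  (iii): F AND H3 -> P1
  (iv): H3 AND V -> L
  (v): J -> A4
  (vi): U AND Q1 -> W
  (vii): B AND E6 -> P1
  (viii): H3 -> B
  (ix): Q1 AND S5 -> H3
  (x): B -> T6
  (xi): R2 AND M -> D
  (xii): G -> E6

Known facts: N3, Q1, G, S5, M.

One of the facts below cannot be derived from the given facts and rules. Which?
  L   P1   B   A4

A4

Round 1: (ix) [Q1 AND S5 -> H3]; (xii) [G -> E6]. Adds H3, E6.
Round 2: (viii) [H3 -> B]. Adds B.
Round 3: (vii) [B AND E6 -> P1]; (x) [B -> T6]. Adds P1, T6.
Round 4: (i) [P1 -> V]. Adds V.
Round 5: (iv) [H3 AND V -> L]. Adds L.
Derived: P1 (round 3), B (round 2), L (round 5). A4 never appears in any round.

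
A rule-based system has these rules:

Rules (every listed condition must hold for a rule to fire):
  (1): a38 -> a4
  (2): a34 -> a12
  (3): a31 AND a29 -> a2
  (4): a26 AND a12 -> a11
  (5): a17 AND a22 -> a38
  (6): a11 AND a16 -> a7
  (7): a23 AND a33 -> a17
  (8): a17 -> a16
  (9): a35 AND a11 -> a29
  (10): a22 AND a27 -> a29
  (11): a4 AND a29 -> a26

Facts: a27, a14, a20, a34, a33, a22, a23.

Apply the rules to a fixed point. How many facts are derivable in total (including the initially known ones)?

Round 1: (2) [a34 -> a12]; (7) [a23 AND a33 -> a17]; (10) [a22 AND a27 -> a29]. New: a12, a17, a29.
Round 2: (5) [a17 AND a22 -> a38]; (8) [a17 -> a16]. New: a38, a16.
Round 3: (1) [a38 -> a4]. New: a4.
Round 4: (11) [a4 AND a29 -> a26]. New: a26.
Round 5: (4) [a26 AND a12 -> a11]. New: a11.
Round 6: (6) [a11 AND a16 -> a7]. New: a7.
Closure: {a11, a12, a14, a16, a17, a20, a22, a23, a26, a27, a29, a33, a34, a38, a4, a7} — 16 facts.

16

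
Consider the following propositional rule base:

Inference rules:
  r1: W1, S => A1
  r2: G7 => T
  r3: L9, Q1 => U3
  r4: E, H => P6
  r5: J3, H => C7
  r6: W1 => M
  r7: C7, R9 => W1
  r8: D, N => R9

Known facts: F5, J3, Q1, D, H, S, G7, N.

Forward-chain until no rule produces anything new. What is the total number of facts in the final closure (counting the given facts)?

14

[1] r2 [G7 => T]; r5 [J3, H => C7]; r8 [D, N => R9]. ⇒ new: T, C7, R9.
[2] r7 [C7, R9 => W1]. ⇒ new: W1.
[3] r1 [W1, S => A1]; r6 [W1 => M]. ⇒ new: A1, M.
Closure: {A1, C7, D, F5, G7, H, J3, M, N, Q1, R9, S, T, W1} — 14 facts.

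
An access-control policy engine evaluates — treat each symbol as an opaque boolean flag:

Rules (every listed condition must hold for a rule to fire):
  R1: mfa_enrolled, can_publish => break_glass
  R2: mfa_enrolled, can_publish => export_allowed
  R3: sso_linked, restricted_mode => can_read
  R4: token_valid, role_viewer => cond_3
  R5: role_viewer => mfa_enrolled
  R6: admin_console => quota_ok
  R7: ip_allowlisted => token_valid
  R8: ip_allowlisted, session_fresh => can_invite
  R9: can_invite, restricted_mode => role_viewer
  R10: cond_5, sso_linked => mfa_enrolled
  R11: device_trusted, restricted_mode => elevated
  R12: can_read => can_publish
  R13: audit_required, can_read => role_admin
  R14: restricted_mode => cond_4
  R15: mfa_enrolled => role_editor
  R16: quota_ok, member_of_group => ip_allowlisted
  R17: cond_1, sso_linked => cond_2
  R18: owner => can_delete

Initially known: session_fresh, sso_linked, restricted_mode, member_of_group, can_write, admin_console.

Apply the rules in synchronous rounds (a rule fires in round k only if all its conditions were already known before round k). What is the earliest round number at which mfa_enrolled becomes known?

Round 1: R3 [sso_linked, restricted_mode => can_read]; R6 [admin_console => quota_ok]; R14 [restricted_mode => cond_4]. New: can_read, quota_ok, cond_4.
Round 2: R12 [can_read => can_publish]; R16 [quota_ok, member_of_group => ip_allowlisted]. New: can_publish, ip_allowlisted.
Round 3: R7 [ip_allowlisted => token_valid]; R8 [ip_allowlisted, session_fresh => can_invite]. New: token_valid, can_invite.
Round 4: R9 [can_invite, restricted_mode => role_viewer]. New: role_viewer.
Round 5: R4 [token_valid, role_viewer => cond_3]; R5 [role_viewer => mfa_enrolled]. New: cond_3, mfa_enrolled.
mfa_enrolled first appears in round 5.

5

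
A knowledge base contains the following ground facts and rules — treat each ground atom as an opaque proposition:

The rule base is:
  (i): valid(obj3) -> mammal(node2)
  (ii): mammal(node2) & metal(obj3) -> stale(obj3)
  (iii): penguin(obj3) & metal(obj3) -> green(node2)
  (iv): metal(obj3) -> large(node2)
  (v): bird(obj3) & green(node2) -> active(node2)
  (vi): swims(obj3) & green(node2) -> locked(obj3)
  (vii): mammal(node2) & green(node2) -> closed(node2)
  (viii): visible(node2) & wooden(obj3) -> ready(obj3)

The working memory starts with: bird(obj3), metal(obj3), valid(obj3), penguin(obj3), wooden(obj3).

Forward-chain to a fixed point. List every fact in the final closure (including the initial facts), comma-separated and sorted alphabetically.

Round 1 fires (i), (iii), (iv), giving mammal(node2), green(node2), large(node2).
Round 2 fires (ii), (v), (vii), giving stale(obj3), active(node2), closed(node2).

active(node2), bird(obj3), closed(node2), green(node2), large(node2), mammal(node2), metal(obj3), penguin(obj3), stale(obj3), valid(obj3), wooden(obj3)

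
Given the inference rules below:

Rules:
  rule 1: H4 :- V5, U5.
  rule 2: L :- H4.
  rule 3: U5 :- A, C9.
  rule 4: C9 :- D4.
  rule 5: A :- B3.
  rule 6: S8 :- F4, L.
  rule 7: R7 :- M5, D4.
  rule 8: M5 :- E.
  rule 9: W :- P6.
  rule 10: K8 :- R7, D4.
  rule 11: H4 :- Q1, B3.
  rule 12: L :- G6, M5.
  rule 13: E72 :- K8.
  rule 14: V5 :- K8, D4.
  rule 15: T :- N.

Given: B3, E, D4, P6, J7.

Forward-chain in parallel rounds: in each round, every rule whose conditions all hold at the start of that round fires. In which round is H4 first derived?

Round 1: rule 4 [C9 :- D4.]; rule 5 [A :- B3.]; rule 8 [M5 :- E.]; rule 9 [W :- P6.]. New: C9, A, M5, W.
Round 2: rule 3 [U5 :- A, C9.]; rule 7 [R7 :- M5, D4.]. New: U5, R7.
Round 3: rule 10 [K8 :- R7, D4.]. New: K8.
Round 4: rule 13 [E72 :- K8.]; rule 14 [V5 :- K8, D4.]. New: E72, V5.
Round 5: rule 1 [H4 :- V5, U5.]. New: H4.
H4 first appears in round 5.

5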